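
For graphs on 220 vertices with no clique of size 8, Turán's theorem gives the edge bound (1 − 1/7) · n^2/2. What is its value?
Turán density bound = (6/7) · 220^2/2 = 145200/7 ≈ 20742.8571

Turán's theorem: ex(n, K_{r+1}) is achieved by the complete r-partite Turán graph T(n, r) with parts as balanced as possible, and is at most (1 − 1/r) · n^2/2. For r = 7, n = 220: the density bound is (6/7) · 48400/2 = 145200/7 ≈ 20742.8571. The integer-valued extremum is e(T(220, 7)) = 20742, which is strictly less than the density bound 145200/7 since 7 ∤ 220 (the parts of T(220, 7) cannot all be equal).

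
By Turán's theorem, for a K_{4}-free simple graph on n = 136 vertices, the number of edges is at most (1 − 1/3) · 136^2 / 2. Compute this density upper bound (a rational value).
Turán density bound = (2/3) · 136^2/2 = 18496/3 ≈ 6165.3333

Turán's theorem: ex(n, K_{r+1}) is achieved by the complete r-partite Turán graph T(n, r) with parts as balanced as possible, and is at most (1 − 1/r) · n^2/2. For r = 3, n = 136: the density bound is (2/3) · 18496/2 = 18496/3 ≈ 6165.3333. The integer-valued extremum is e(T(136, 3)) = 6165, which is strictly less than the density bound 18496/3 since 3 ∤ 136 (the parts of T(136, 3) cannot all be equal).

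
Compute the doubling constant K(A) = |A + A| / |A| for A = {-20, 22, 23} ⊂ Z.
K = |A + A| / |A| = 6/3 = 2

Enumerate A + A = {a + b : a, b ∈ A}. With |A| = 3, there are |A|^2 = 9 ordered sum pairs; collecting distinct values, A + A = {-40, 2, 3, 44, 45, 46}, so |A + A| = 6. Thus K = 6/3 = 2. For comparison, the minimum possible |A + A| over all 3-element sets is 2·3 − 1 = 5 (so min K = 5/3), attained only by arithmetic progressions.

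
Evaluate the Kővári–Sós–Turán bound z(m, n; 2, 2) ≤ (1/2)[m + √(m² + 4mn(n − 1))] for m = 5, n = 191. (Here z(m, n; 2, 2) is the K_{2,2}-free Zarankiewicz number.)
z(5, 191; 2, 2) ≤ (1/2)[5 + √(5² + 4·5·191·190)] = (1/2)[5 + √725825] = 428.4768

Kővári–Sós–Turán: let r_1, ..., r_5 be the row sums and z = Σ r_i the total number of 1s. Each pair of columns can share at most one row with both entries 1 (else a 2×2 all-ones block appears), so Σ_i C(r_i, 2) ≤ C(191, 2) = 18145. By convexity Σ_i C(r_i, 2) ≥ 5·C(z/5, 2) = z(z − 5)/(2·5), giving z² − 5z − 5·191·190 ≤ 0 and hence z ≤ (1/2)[5 + √(25 + 4·181450)] = (1/2)[5 + √725825] ≈ (1/2)(5 + 851.9536) = 428.4768.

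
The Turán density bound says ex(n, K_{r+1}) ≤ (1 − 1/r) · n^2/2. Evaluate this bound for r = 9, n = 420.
Turán density bound = (8/9) · 420^2/2 = 78400

Turán's theorem: ex(n, K_{r+1}) is achieved by the complete r-partite Turán graph T(n, r) with parts as balanced as possible, and is at most (1 − 1/r) · n^2/2. For r = 9, n = 420: the density bound is (8/9) · 176400/2 = 78400. The integer-valued extremum is e(T(420, 9)) = 78399, which is strictly less than the density bound 78400 since 9 ∤ 420 (the parts of T(420, 9) cannot all be equal).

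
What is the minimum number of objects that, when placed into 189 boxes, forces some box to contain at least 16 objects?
n = (16 − 1)·189 + 1 = 2836

By the generalised pigeonhole principle, to guarantee some box contains ≥ r objects we need more than (r − 1) · k objects total. Threshold: n = (r − 1) · k + 1. With r = 16 and k = 189: n = 15 · 189 + 1 = 2835 + 1 = 2836. For n = 2835 = 15 · 189, we can put exactly 15 objects in every box, avoiding 16 in any single one — so 2836 is tight.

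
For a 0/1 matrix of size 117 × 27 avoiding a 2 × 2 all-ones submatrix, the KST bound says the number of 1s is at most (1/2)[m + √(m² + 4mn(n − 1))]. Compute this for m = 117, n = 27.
z(117, 27; 2, 2) ≤ (1/2)[117 + √(117² + 4·117·27·26)] = (1/2)[117 + √342225] = 351

Kővári–Sós–Turán: let r_1, ..., r_117 be the row sums and z = Σ r_i the total number of 1s. Each pair of columns can share at most one row with both entries 1 (else a 2×2 all-ones block appears), so Σ_i C(r_i, 2) ≤ C(27, 2) = 351. By convexity Σ_i C(r_i, 2) ≥ 117·C(z/117, 2) = z(z − 117)/(2·117), giving z² − 117z − 117·27·26 ≤ 0 and hence z ≤ (1/2)[117 + √(13689 + 4·82134)] = (1/2)[117 + √342225] ≈ (1/2)(117 + 585) = 351.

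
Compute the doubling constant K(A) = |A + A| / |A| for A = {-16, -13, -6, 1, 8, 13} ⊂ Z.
K = |A + A| / |A| = 18/6 = 3

Enumerate A + A = {a + b : a, b ∈ A}. With |A| = 6, there are |A|^2 = 36 ordered sum pairs; collecting distinct values, A + A = {-32, -29, -26, -22, -19, -15, -12, -8, -5, -3, 0, 2, 7, 9, 14, 16, 21, 26}, so |A + A| = 18. Thus K = 18/6 = 3. For comparison, the minimum possible |A + A| over all 6-element sets is 2·6 − 1 = 11 (so min K = 11/6), attained only by arithmetic progressions.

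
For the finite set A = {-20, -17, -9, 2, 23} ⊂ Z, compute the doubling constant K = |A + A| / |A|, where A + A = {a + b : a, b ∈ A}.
K = |A + A| / |A| = 14/5

Enumerate A + A = {a + b : a, b ∈ A}. With |A| = 5, there are |A|^2 = 25 ordered sum pairs; collecting distinct values, A + A = {-40, -37, -34, -29, -26, -18, -15, -7, 3, 4, 6, 14, 25, 46}, so |A + A| = 14. Thus K = 14/5. For comparison, the minimum possible |A + A| over all 5-element sets is 2·5 − 1 = 9 (so min K = 9/5), attained only by arithmetic progressions.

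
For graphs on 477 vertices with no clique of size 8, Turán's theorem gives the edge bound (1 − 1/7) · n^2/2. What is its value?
Turán density bound = (6/7) · 477^2/2 = 682587/7 ≈ 97512.4286

Turán's theorem: ex(n, K_{r+1}) is achieved by the complete r-partite Turán graph T(n, r) with parts as balanced as possible, and is at most (1 − 1/r) · n^2/2. For r = 7, n = 477: the density bound is (6/7) · 227529/2 = 682587/7 ≈ 97512.4286. The integer-valued extremum is e(T(477, 7)) = 97512, which is strictly less than the density bound 682587/7 since 7 ∤ 477 (the parts of T(477, 7) cannot all be equal).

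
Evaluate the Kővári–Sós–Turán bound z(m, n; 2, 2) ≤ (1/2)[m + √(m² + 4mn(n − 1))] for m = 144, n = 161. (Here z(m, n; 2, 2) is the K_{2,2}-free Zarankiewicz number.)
z(144, 161; 2, 2) ≤ (1/2)[144 + √(144² + 4·144·161·160)] = (1/2)[144 + √14858496] = 1999.336

Kővári–Sós–Turán: let r_1, ..., r_144 be the row sums and z = Σ r_i the total number of 1s. Each pair of columns can share at most one row with both entries 1 (else a 2×2 all-ones block appears), so Σ_i C(r_i, 2) ≤ C(161, 2) = 12880. By convexity Σ_i C(r_i, 2) ≥ 144·C(z/144, 2) = z(z − 144)/(2·144), giving z² − 144z − 144·161·160 ≤ 0 and hence z ≤ (1/2)[144 + √(20736 + 4·3709440)] = (1/2)[144 + √14858496] ≈ (1/2)(144 + 3854.672) = 1999.336.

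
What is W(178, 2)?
W(178, 2) = 178 + 1 = 179

A 2-term AP is any pair of integers, so a monochromatic 2-AP exists iff some colour is used at least twice. With 178 colours, the colouring i ↦ i on {1, ..., 178} uses each colour once, avoiding any monochromatic pair, so W(178, 2) > 178. For {1, ..., 179}, pigeonhole forces two integers of the same colour, which form a monochromatic 2-AP. Hence W(178, 2) = 179.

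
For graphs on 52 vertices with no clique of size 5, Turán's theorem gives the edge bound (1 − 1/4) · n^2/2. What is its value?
Turán density bound = (3/4) · 52^2/2 = 1014

Turán's theorem: ex(n, K_{r+1}) is achieved by the complete r-partite Turán graph T(n, r) with parts as balanced as possible, and is at most (1 − 1/r) · n^2/2. For r = 4, n = 52: the density bound is (3/4) · 2704/2 = 1014. Since 4 ∣ 52, the Turán graph T(52, 4) has parts of equal size 13, and its edge count e(T(52, 4)) = 1014 attains the density bound exactly.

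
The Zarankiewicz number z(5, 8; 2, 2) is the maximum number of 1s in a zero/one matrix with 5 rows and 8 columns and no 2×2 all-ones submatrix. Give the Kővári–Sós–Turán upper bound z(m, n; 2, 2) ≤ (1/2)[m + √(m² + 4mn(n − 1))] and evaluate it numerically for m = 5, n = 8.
z(5, 8; 2, 2) ≤ (1/2)[5 + √(5² + 4·5·8·7)] = (1/2)[5 + √1145] = 19.4189

Kővári–Sós–Turán: let r_1, ..., r_5 be the row sums and z = Σ r_i the total number of 1s. Each pair of columns can share at most one row with both entries 1 (else a 2×2 all-ones block appears), so Σ_i C(r_i, 2) ≤ C(8, 2) = 28. By convexity Σ_i C(r_i, 2) ≥ 5·C(z/5, 2) = z(z − 5)/(2·5), giving z² − 5z − 5·8·7 ≤ 0 and hence z ≤ (1/2)[5 + √(25 + 4·280)] = (1/2)[5 + √1145] ≈ (1/2)(5 + 33.8378) = 19.4189.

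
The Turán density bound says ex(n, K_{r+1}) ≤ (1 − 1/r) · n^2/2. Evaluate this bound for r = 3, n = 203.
Turán density bound = (2/3) · 203^2/2 = 41209/3 ≈ 13736.3333

Turán's theorem: ex(n, K_{r+1}) is achieved by the complete r-partite Turán graph T(n, r) with parts as balanced as possible, and is at most (1 − 1/r) · n^2/2. For r = 3, n = 203: the density bound is (2/3) · 41209/2 = 41209/3 ≈ 13736.3333. The integer-valued extremum is e(T(203, 3)) = 13736, which is strictly less than the density bound 41209/3 since 3 ∤ 203 (the parts of T(203, 3) cannot all be equal).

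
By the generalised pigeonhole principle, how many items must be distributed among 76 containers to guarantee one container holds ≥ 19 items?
n = (19 − 1)·76 + 1 = 1369

By the generalised pigeonhole principle, to guarantee some box contains ≥ r objects we need more than (r − 1) · k objects total. Threshold: n = (r − 1) · k + 1. With r = 19 and k = 76: n = 18 · 76 + 1 = 1368 + 1 = 1369. For n = 1368 = 18 · 76, we can put exactly 18 objects in every box, avoiding 19 in any single one — so 1369 is tight.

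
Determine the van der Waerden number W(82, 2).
W(82, 2) = 82 + 1 = 83

A 2-term AP is any pair of integers, so a monochromatic 2-AP exists iff some colour is used at least twice. With 82 colours, the colouring i ↦ i on {1, ..., 82} uses each colour once, avoiding any monochromatic pair, so W(82, 2) > 82. For {1, ..., 83}, pigeonhole forces two integers of the same colour, which form a monochromatic 2-AP. Hence W(82, 2) = 83.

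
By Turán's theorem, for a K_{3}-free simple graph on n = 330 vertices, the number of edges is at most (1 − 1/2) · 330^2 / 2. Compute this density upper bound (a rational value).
Turán density bound = (1/2) · 330^2/2 = 27225

Turán's theorem: ex(n, K_{r+1}) is achieved by the complete r-partite Turán graph T(n, r) with parts as balanced as possible, and is at most (1 − 1/r) · n^2/2. For r = 2, n = 330: the density bound is (1/2) · 108900/2 = 27225. Since 2 ∣ 330, the Turán graph T(330, 2) has parts of equal size 165, and its edge count e(T(330, 2)) = 27225 attains the density bound exactly.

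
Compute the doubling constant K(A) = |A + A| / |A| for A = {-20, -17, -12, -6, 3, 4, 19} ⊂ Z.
K = |A + A| / |A| = 27/7

Enumerate A + A = {a + b : a, b ∈ A}. With |A| = 7, there are |A|^2 = 49 ordered sum pairs; collecting distinct values, A + A = {-40, -37, -34, -32, -29, -26, -24, -23, -18, -17, -16, -14, -13, -12, -9, -8, -3, -2, -1, 2, 6, 7, 8, 13, 22, 23, 38}, so |A + A| = 27. Thus K = 27/7. For comparison, the minimum possible |A + A| over all 7-element sets is 2·7 − 1 = 13 (so min K = 13/7), attained only by arithmetic progressions.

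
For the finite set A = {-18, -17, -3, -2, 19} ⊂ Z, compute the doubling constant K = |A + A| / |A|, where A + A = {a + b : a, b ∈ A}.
K = |A + A| / |A| = 14/5

Enumerate A + A = {a + b : a, b ∈ A}. With |A| = 5, there are |A|^2 = 25 ordered sum pairs; collecting distinct values, A + A = {-36, -35, -34, -21, -20, -19, -6, -5, -4, 1, 2, 16, 17, 38}, so |A + A| = 14. Thus K = 14/5. For comparison, the minimum possible |A + A| over all 5-element sets is 2·5 − 1 = 9 (so min K = 9/5), attained only by arithmetic progressions.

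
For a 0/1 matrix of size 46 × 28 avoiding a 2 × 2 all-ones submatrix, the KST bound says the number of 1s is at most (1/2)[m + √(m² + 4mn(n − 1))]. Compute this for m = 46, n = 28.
z(46, 28; 2, 2) ≤ (1/2)[46 + √(46² + 4·46·28·27)] = (1/2)[46 + √141220] = 210.8962

Kővári–Sós–Turán: let r_1, ..., r_46 be the row sums and z = Σ r_i the total number of 1s. Each pair of columns can share at most one row with both entries 1 (else a 2×2 all-ones block appears), so Σ_i C(r_i, 2) ≤ C(28, 2) = 378. By convexity Σ_i C(r_i, 2) ≥ 46·C(z/46, 2) = z(z − 46)/(2·46), giving z² − 46z − 46·28·27 ≤ 0 and hence z ≤ (1/2)[46 + √(2116 + 4·34776)] = (1/2)[46 + √141220] ≈ (1/2)(46 + 375.7925) = 210.8962.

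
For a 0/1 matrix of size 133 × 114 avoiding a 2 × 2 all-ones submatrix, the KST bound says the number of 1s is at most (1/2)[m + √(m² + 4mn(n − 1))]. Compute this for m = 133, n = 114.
z(133, 114; 2, 2) ≤ (1/2)[133 + √(133² + 4·133·114·113)] = (1/2)[133 + √6870913] = 1377.1213

Kővári–Sós–Turán: let r_1, ..., r_133 be the row sums and z = Σ r_i the total number of 1s. Each pair of columns can share at most one row with both entries 1 (else a 2×2 all-ones block appears), so Σ_i C(r_i, 2) ≤ C(114, 2) = 6441. By convexity Σ_i C(r_i, 2) ≥ 133·C(z/133, 2) = z(z − 133)/(2·133), giving z² − 133z − 133·114·113 ≤ 0 and hence z ≤ (1/2)[133 + √(17689 + 4·1713306)] = (1/2)[133 + √6870913] ≈ (1/2)(133 + 2621.2426) = 1377.1213.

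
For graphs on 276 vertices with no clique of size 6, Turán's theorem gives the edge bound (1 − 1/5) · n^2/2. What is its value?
Turán density bound = (4/5) · 276^2/2 = 152352/5 ≈ 30470.4

Turán's theorem: ex(n, K_{r+1}) is achieved by the complete r-partite Turán graph T(n, r) with parts as balanced as possible, and is at most (1 − 1/r) · n^2/2. For r = 5, n = 276: the density bound is (4/5) · 76176/2 = 152352/5 ≈ 30470.4. The integer-valued extremum is e(T(276, 5)) = 30470, which is strictly less than the density bound 152352/5 since 5 ∤ 276 (the parts of T(276, 5) cannot all be equal).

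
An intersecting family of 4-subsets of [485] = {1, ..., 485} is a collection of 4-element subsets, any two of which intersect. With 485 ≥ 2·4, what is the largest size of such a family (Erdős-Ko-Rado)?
max |F| = C(484, 3) = 18779684

The Erdős-Ko-Rado theorem states: for n ≥ 2k, an intersecting family of k-subsets of an n-element set has size at most C(n − 1, k − 1), with equality for 'star' families {A ⊆ [n] : |A| = k, i ∈ A} (fix an element i). For n = 485, k = 4: C(484, 3) = 18779684.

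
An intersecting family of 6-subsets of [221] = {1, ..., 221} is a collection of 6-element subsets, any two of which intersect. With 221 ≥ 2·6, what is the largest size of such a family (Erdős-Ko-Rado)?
max |F| = C(220, 5) = 4102565544

Erdős-Ko-Rado (1961): when n ≥ 2k, max |F| = C(n−1, k−1). The bound is attained by the star {A : i ∈ A} for any fixed i ∈ [n]. Here C(221−1, 6−1) = C(220, 5) = 4102565544.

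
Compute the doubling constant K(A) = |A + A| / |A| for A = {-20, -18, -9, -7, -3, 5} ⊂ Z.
K = |A + A| / |A| = 20/6 = 10/3

Enumerate A + A = {a + b : a, b ∈ A}. With |A| = 6, there are |A|^2 = 36 ordered sum pairs; collecting distinct values, A + A = {-40, -38, -36, -29, -27, -25, -23, -21, -18, -16, -15, -14, -13, -12, -10, -6, -4, -2, 2, 10}, so |A + A| = 20. Thus K = 20/6 = 10/3. For comparison, the minimum possible |A + A| over all 6-element sets is 2·6 − 1 = 11 (so min K = 11/6), attained only by arithmetic progressions.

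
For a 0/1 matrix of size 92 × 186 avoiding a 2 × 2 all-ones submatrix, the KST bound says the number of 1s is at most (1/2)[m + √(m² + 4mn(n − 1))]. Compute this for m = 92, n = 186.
z(92, 186; 2, 2) ≤ (1/2)[92 + √(92² + 4·92·186·185)] = (1/2)[92 + √12671344] = 1825.8416

Kővári–Sós–Turán: let r_1, ..., r_92 be the row sums and z = Σ r_i the total number of 1s. Each pair of columns can share at most one row with both entries 1 (else a 2×2 all-ones block appears), so Σ_i C(r_i, 2) ≤ C(186, 2) = 17205. By convexity Σ_i C(r_i, 2) ≥ 92·C(z/92, 2) = z(z − 92)/(2·92), giving z² − 92z − 92·186·185 ≤ 0 and hence z ≤ (1/2)[92 + √(8464 + 4·3165720)] = (1/2)[92 + √12671344] ≈ (1/2)(92 + 3559.6831) = 1825.8416.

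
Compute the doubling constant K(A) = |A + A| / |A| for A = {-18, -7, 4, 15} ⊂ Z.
K = |A + A| / |A| = 7/4

Enumerate A + A = {a + b : a, b ∈ A}. With |A| = 4, there are |A|^2 = 16 ordered sum pairs; collecting distinct values, A + A = {-36, -25, -14, -3, 8, 19, 30}, so |A + A| = 7. Thus K = 7/4. Here |A + A| = 2|A| − 1 = 7, the minimum possible — so K = 7/4 is minimal, which holds iff A is an arithmetic progression.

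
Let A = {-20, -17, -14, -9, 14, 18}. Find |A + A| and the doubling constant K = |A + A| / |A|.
K = |A + A| / |A| = 20/6 = 10/3

Enumerate A + A = {a + b : a, b ∈ A}. With |A| = 6, there are |A|^2 = 36 ordered sum pairs; collecting distinct values, A + A = {-40, -37, -34, -31, -29, -28, -26, -23, -18, -6, -3, -2, 0, 1, 4, 5, 9, 28, 32, 36}, so |A + A| = 20. Thus K = 20/6 = 10/3. For comparison, the minimum possible |A + A| over all 6-element sets is 2·6 − 1 = 11 (so min K = 11/6), attained only by arithmetic progressions.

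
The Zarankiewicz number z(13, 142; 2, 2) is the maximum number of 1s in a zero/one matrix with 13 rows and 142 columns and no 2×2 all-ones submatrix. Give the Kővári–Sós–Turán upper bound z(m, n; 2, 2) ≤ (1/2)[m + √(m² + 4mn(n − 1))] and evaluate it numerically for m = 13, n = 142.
z(13, 142; 2, 2) ≤ (1/2)[13 + √(13² + 4·13·142·141)] = (1/2)[13 + √1041313] = 516.7237

Kővári–Sós–Turán: let r_1, ..., r_13 be the row sums and z = Σ r_i the total number of 1s. Each pair of columns can share at most one row with both entries 1 (else a 2×2 all-ones block appears), so Σ_i C(r_i, 2) ≤ C(142, 2) = 10011. By convexity Σ_i C(r_i, 2) ≥ 13·C(z/13, 2) = z(z − 13)/(2·13), giving z² − 13z − 13·142·141 ≤ 0 and hence z ≤ (1/2)[13 + √(169 + 4·260286)] = (1/2)[13 + √1041313] ≈ (1/2)(13 + 1020.4475) = 516.7237.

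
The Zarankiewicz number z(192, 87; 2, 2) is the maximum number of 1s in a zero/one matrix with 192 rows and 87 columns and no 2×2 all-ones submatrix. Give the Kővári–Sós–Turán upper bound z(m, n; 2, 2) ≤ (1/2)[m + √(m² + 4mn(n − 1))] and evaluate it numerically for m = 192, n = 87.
z(192, 87; 2, 2) ≤ (1/2)[192 + √(192² + 4·192·87·86)] = (1/2)[192 + √5783040] = 1298.3976

Kővári–Sós–Turán: let r_1, ..., r_192 be the row sums and z = Σ r_i the total number of 1s. Each pair of columns can share at most one row with both entries 1 (else a 2×2 all-ones block appears), so Σ_i C(r_i, 2) ≤ C(87, 2) = 3741. By convexity Σ_i C(r_i, 2) ≥ 192·C(z/192, 2) = z(z − 192)/(2·192), giving z² − 192z − 192·87·86 ≤ 0 and hence z ≤ (1/2)[192 + √(36864 + 4·1436544)] = (1/2)[192 + √5783040] ≈ (1/2)(192 + 2404.7952) = 1298.3976.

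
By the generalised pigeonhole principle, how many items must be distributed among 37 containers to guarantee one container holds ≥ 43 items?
n = (43 − 1)·37 + 1 = 1555

By the generalised pigeonhole principle, to guarantee some box contains ≥ r objects we need more than (r − 1) · k objects total. Threshold: n = (r − 1) · k + 1. With r = 43 and k = 37: n = 42 · 37 + 1 = 1554 + 1 = 1555. For n = 1554 = 42 · 37, we can put exactly 42 objects in every box, avoiding 43 in any single one — so 1555 is tight.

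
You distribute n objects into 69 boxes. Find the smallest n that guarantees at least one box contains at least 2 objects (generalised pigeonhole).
n = (2 − 1)·69 + 1 = 70

By the generalised pigeonhole principle, to guarantee some box contains ≥ r objects we need more than (r − 1) · k objects total. Threshold: n = (r − 1) · k + 1. With r = 2 and k = 69: n = 1 · 69 + 1 = 69 + 1 = 70. For n = 69 = 1 · 69, we can put exactly 1 objects in every box, avoiding 2 in any single one — so 70 is tight.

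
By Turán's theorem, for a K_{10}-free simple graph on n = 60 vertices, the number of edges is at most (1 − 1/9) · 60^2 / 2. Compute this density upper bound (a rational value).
Turán density bound = (8/9) · 60^2/2 = 1600

Turán's theorem: ex(n, K_{r+1}) is achieved by the complete r-partite Turán graph T(n, r) with parts as balanced as possible, and is at most (1 − 1/r) · n^2/2. For r = 9, n = 60: the density bound is (8/9) · 3600/2 = 1600. The integer-valued extremum is e(T(60, 9)) = 1599, which is strictly less than the density bound 1600 since 9 ∤ 60 (the parts of T(60, 9) cannot all be equal).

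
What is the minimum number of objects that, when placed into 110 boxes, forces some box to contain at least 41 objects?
n = (41 − 1)·110 + 1 = 4401

By the generalised pigeonhole principle, to guarantee some box contains ≥ r objects we need more than (r − 1) · k objects total. Threshold: n = (r − 1) · k + 1. With r = 41 and k = 110: n = 40 · 110 + 1 = 4400 + 1 = 4401. For n = 4400 = 40 · 110, we can put exactly 40 objects in every box, avoiding 41 in any single one — so 4401 is tight.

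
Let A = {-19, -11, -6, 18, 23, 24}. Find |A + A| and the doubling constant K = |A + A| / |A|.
K = |A + A| / |A| = 20/6 = 10/3

Enumerate A + A = {a + b : a, b ∈ A}. With |A| = 6, there are |A|^2 = 36 ordered sum pairs; collecting distinct values, A + A = {-38, -30, -25, -22, -17, -12, -1, 4, 5, 7, 12, 13, 17, 18, 36, 41, 42, 46, 47, 48}, so |A + A| = 20. Thus K = 20/6 = 10/3. For comparison, the minimum possible |A + A| over all 6-element sets is 2·6 − 1 = 11 (so min K = 11/6), attained only by arithmetic progressions.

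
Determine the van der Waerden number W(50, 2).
W(50, 2) = 50 + 1 = 51

A 2-term AP is any pair of integers, so a monochromatic 2-AP exists iff some colour is used at least twice. With 50 colours, the colouring i ↦ i on {1, ..., 50} uses each colour once, avoiding any monochromatic pair, so W(50, 2) > 50. For {1, ..., 51}, pigeonhole forces two integers of the same colour, which form a monochromatic 2-AP. Hence W(50, 2) = 51.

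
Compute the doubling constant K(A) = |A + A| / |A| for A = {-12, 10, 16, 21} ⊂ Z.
K = |A + A| / |A| = 10/4 = 5/2

Enumerate A + A = {a + b : a, b ∈ A}. With |A| = 4, there are |A|^2 = 16 ordered sum pairs; collecting distinct values, A + A = {-24, -2, 4, 9, 20, 26, 31, 32, 37, 42}, so |A + A| = 10. Thus K = 10/4 = 5/2. For comparison, the minimum possible |A + A| over all 4-element sets is 2·4 − 1 = 7 (so min K = 7/4), attained only by arithmetic progressions.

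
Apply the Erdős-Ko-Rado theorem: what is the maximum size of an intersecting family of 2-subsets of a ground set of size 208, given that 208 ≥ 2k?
max |F| = C(207, 1) = 207

Erdős-Ko-Rado (1961): when n ≥ 2k, max |F| = C(n−1, k−1). The bound is attained by the star {A : i ∈ A} for any fixed i ∈ [n]. Here C(208−1, 2−1) = C(207, 1) = 207.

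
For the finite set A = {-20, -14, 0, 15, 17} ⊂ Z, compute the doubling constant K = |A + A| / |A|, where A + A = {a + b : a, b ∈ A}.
K = |A + A| / |A| = 15/5 = 3

Enumerate A + A = {a + b : a, b ∈ A}. With |A| = 5, there are |A|^2 = 25 ordered sum pairs; collecting distinct values, A + A = {-40, -34, -28, -20, -14, -5, -3, 0, 1, 3, 15, 17, 30, 32, 34}, so |A + A| = 15. Thus K = 15/5 = 3. For comparison, the minimum possible |A + A| over all 5-element sets is 2·5 − 1 = 9 (so min K = 9/5), attained only by arithmetic progressions.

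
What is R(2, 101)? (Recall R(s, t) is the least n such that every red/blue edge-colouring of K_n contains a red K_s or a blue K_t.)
R(2, 101) = 101

R(2, k) = k for all k ≥ 2: in a 2-colouring of K_k, either some edge is red (a red K_2) or all edges are blue (a blue K_k). And K_{100} coloured all-blue has no blue K_101, so R(2, 101) > 100. Hence R(2, 101) = 101.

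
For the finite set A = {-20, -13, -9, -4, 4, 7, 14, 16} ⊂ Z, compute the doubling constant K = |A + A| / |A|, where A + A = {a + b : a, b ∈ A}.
K = |A + A| / |A| = 33/8

Enumerate A + A = {a + b : a, b ∈ A}. With |A| = 8, there are |A|^2 = 64 ordered sum pairs; collecting distinct values, A + A = {-40, -33, -29, -26, -24, -22, -18, -17, -16, -13, -9, -8, -6, -5, -4, -2, 0, 1, 3, 5, 7, 8, 10, 11, 12, 14, 18, 20, 21, 23, 28, 30, 32}, so |A + A| = 33. Thus K = 33/8. For comparison, the minimum possible |A + A| over all 8-element sets is 2·8 − 1 = 15 (so min K = 15/8), attained only by arithmetic progressions.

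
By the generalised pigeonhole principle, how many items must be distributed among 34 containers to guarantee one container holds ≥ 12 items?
n = (12 − 1)·34 + 1 = 375

By the generalised pigeonhole principle, to guarantee some box contains ≥ r objects we need more than (r − 1) · k objects total. Threshold: n = (r − 1) · k + 1. With r = 12 and k = 34: n = 11 · 34 + 1 = 374 + 1 = 375. For n = 374 = 11 · 34, we can put exactly 11 objects in every box, avoiding 12 in any single one — so 375 is tight.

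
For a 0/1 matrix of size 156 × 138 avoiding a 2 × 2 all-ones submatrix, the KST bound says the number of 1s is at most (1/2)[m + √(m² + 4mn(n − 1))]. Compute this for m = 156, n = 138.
z(156, 138; 2, 2) ≤ (1/2)[156 + √(156² + 4·156·138·137)] = (1/2)[156 + √11821680] = 1797.1335

Kővári–Sós–Turán: let r_1, ..., r_156 be the row sums and z = Σ r_i the total number of 1s. Each pair of columns can share at most one row with both entries 1 (else a 2×2 all-ones block appears), so Σ_i C(r_i, 2) ≤ C(138, 2) = 9453. By convexity Σ_i C(r_i, 2) ≥ 156·C(z/156, 2) = z(z − 156)/(2·156), giving z² − 156z − 156·138·137 ≤ 0 and hence z ≤ (1/2)[156 + √(24336 + 4·2949336)] = (1/2)[156 + √11821680] ≈ (1/2)(156 + 3438.267) = 1797.1335.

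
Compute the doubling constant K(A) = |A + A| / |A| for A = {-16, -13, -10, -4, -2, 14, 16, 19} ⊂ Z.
K = |A + A| / |A| = 31/8

Enumerate A + A = {a + b : a, b ∈ A}. With |A| = 8, there are |A|^2 = 64 ordered sum pairs; collecting distinct values, A + A = {-32, -29, -26, -23, -20, -18, -17, -15, -14, -12, -8, -6, -4, -2, 0, 1, 3, 4, 6, 9, 10, 12, 14, 15, 17, 28, 30, 32, 33, 35, 38}, so |A + A| = 31. Thus K = 31/8. For comparison, the minimum possible |A + A| over all 8-element sets is 2·8 − 1 = 15 (so min K = 15/8), attained only by arithmetic progressions.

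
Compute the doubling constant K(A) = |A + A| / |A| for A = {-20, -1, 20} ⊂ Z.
K = |A + A| / |A| = 6/3 = 2

Enumerate A + A = {a + b : a, b ∈ A}. With |A| = 3, there are |A|^2 = 9 ordered sum pairs; collecting distinct values, A + A = {-40, -21, -2, 0, 19, 40}, so |A + A| = 6. Thus K = 6/3 = 2. For comparison, the minimum possible |A + A| over all 3-element sets is 2·3 − 1 = 5 (so min K = 5/3), attained only by arithmetic progressions.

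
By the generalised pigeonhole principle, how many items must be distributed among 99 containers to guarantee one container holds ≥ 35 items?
n = (35 − 1)·99 + 1 = 3367

By the generalised pigeonhole principle, to guarantee some box contains ≥ r objects we need more than (r − 1) · k objects total. Threshold: n = (r − 1) · k + 1. With r = 35 and k = 99: n = 34 · 99 + 1 = 3366 + 1 = 3367. For n = 3366 = 34 · 99, we can put exactly 34 objects in every box, avoiding 35 in any single one — so 3367 is tight.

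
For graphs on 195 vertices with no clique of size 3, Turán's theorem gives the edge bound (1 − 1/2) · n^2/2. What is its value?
Turán density bound = (1/2) · 195^2/2 = 38025/4 ≈ 9506.25

Turán's theorem: ex(n, K_{r+1}) is achieved by the complete r-partite Turán graph T(n, r) with parts as balanced as possible, and is at most (1 − 1/r) · n^2/2. For r = 2, n = 195: the density bound is (1/2) · 38025/2 = 38025/4 ≈ 9506.25. The integer-valued extremum is e(T(195, 2)) = 9506, which is strictly less than the density bound 38025/4 since 2 ∤ 195 (the parts of T(195, 2) cannot all be equal).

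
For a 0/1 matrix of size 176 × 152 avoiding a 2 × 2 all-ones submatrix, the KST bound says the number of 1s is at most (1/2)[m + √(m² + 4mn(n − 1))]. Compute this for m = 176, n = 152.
z(176, 152; 2, 2) ≤ (1/2)[176 + √(176² + 4·176·152·151)] = (1/2)[176 + √16189184] = 2099.7893

Kővári–Sós–Turán: let r_1, ..., r_176 be the row sums and z = Σ r_i the total number of 1s. Each pair of columns can share at most one row with both entries 1 (else a 2×2 all-ones block appears), so Σ_i C(r_i, 2) ≤ C(152, 2) = 11476. By convexity Σ_i C(r_i, 2) ≥ 176·C(z/176, 2) = z(z − 176)/(2·176), giving z² − 176z − 176·152·151 ≤ 0 and hence z ≤ (1/2)[176 + √(30976 + 4·4039552)] = (1/2)[176 + √16189184] ≈ (1/2)(176 + 4023.5785) = 2099.7893.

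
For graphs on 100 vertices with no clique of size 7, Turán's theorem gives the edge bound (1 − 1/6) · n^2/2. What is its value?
Turán density bound = (5/6) · 100^2/2 = 12500/3 ≈ 4166.6667

Turán's theorem: ex(n, K_{r+1}) is achieved by the complete r-partite Turán graph T(n, r) with parts as balanced as possible, and is at most (1 − 1/r) · n^2/2. For r = 6, n = 100: the density bound is (5/6) · 10000/2 = 12500/3 ≈ 4166.6667. The integer-valued extremum is e(T(100, 6)) = 4166, which is strictly less than the density bound 12500/3 since 6 ∤ 100 (the parts of T(100, 6) cannot all be equal).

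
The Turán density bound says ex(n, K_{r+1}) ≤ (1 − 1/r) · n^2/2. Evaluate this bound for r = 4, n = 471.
Turán density bound = (3/4) · 471^2/2 = 665523/8 ≈ 83190.375

Turán's theorem: ex(n, K_{r+1}) is achieved by the complete r-partite Turán graph T(n, r) with parts as balanced as possible, and is at most (1 − 1/r) · n^2/2. For r = 4, n = 471: the density bound is (3/4) · 221841/2 = 665523/8 ≈ 83190.375. The integer-valued extremum is e(T(471, 4)) = 83190, which is strictly less than the density bound 665523/8 since 4 ∤ 471 (the parts of T(471, 4) cannot all be equal).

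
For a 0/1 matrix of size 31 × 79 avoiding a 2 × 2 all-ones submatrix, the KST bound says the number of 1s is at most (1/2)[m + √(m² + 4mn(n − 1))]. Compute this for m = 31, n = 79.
z(31, 79; 2, 2) ≤ (1/2)[31 + √(31² + 4·31·79·78)] = (1/2)[31 + √765049] = 452.8354

Kővári–Sós–Turán: let r_1, ..., r_31 be the row sums and z = Σ r_i the total number of 1s. Each pair of columns can share at most one row with both entries 1 (else a 2×2 all-ones block appears), so Σ_i C(r_i, 2) ≤ C(79, 2) = 3081. By convexity Σ_i C(r_i, 2) ≥ 31·C(z/31, 2) = z(z − 31)/(2·31), giving z² − 31z − 31·79·78 ≤ 0 and hence z ≤ (1/2)[31 + √(961 + 4·191022)] = (1/2)[31 + √765049] ≈ (1/2)(31 + 874.6708) = 452.8354.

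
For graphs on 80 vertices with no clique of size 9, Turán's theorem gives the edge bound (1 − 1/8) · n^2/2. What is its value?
Turán density bound = (7/8) · 80^2/2 = 2800

Turán's theorem: ex(n, K_{r+1}) is achieved by the complete r-partite Turán graph T(n, r) with parts as balanced as possible, and is at most (1 − 1/r) · n^2/2. For r = 8, n = 80: the density bound is (7/8) · 6400/2 = 2800. Since 8 ∣ 80, the Turán graph T(80, 8) has parts of equal size 10, and its edge count e(T(80, 8)) = 2800 attains the density bound exactly.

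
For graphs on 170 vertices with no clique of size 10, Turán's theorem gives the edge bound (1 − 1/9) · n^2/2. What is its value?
Turán density bound = (8/9) · 170^2/2 = 115600/9 ≈ 12844.4444

Turán's theorem: ex(n, K_{r+1}) is achieved by the complete r-partite Turán graph T(n, r) with parts as balanced as possible, and is at most (1 − 1/r) · n^2/2. For r = 9, n = 170: the density bound is (8/9) · 28900/2 = 115600/9 ≈ 12844.4444. The integer-valued extremum is e(T(170, 9)) = 12844, which is strictly less than the density bound 115600/9 since 9 ∤ 170 (the parts of T(170, 9) cannot all be equal).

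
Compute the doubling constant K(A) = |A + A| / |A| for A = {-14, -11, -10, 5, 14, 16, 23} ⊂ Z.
K = |A + A| / |A| = 27/7

Enumerate A + A = {a + b : a, b ∈ A}. With |A| = 7, there are |A|^2 = 49 ordered sum pairs; collecting distinct values, A + A = {-28, -25, -24, -22, -21, -20, -9, -6, -5, 0, 2, 3, 4, 5, 6, 9, 10, 12, 13, 19, 21, 28, 30, 32, 37, 39, 46}, so |A + A| = 27. Thus K = 27/7. For comparison, the minimum possible |A + A| over all 7-element sets is 2·7 − 1 = 13 (so min K = 13/7), attained only by arithmetic progressions.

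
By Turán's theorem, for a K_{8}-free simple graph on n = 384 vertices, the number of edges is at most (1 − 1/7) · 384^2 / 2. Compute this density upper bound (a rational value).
Turán density bound = (6/7) · 384^2/2 = 442368/7 ≈ 63195.4286

Turán's theorem: ex(n, K_{r+1}) is achieved by the complete r-partite Turán graph T(n, r) with parts as balanced as possible, and is at most (1 − 1/r) · n^2/2. For r = 7, n = 384: the density bound is (6/7) · 147456/2 = 442368/7 ≈ 63195.4286. The integer-valued extremum is e(T(384, 7)) = 63195, which is strictly less than the density bound 442368/7 since 7 ∤ 384 (the parts of T(384, 7) cannot all be equal).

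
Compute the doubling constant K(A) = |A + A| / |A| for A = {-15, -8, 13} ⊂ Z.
K = |A + A| / |A| = 6/3 = 2

Enumerate A + A = {a + b : a, b ∈ A}. With |A| = 3, there are |A|^2 = 9 ordered sum pairs; collecting distinct values, A + A = {-30, -23, -16, -2, 5, 26}, so |A + A| = 6. Thus K = 6/3 = 2. For comparison, the minimum possible |A + A| over all 3-element sets is 2·3 − 1 = 5 (so min K = 5/3), attained only by arithmetic progressions.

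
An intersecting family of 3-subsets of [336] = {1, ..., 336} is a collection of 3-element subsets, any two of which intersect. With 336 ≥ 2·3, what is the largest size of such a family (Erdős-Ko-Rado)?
max |F| = C(335, 2) = 55945

The Erdős-Ko-Rado theorem states: for n ≥ 2k, an intersecting family of k-subsets of an n-element set has size at most C(n − 1, k − 1), with equality for 'star' families {A ⊆ [n] : |A| = k, i ∈ A} (fix an element i). For n = 336, k = 3: C(335, 2) = 55945.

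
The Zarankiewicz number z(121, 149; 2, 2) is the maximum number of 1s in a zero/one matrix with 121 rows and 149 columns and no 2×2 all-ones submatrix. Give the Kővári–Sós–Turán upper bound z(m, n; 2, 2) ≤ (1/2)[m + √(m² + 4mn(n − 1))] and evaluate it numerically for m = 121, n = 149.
z(121, 149; 2, 2) ≤ (1/2)[121 + √(121² + 4·121·149·148)] = (1/2)[121 + √10687809] = 1695.1107

Kővári–Sós–Turán: let r_1, ..., r_121 be the row sums and z = Σ r_i the total number of 1s. Each pair of columns can share at most one row with both entries 1 (else a 2×2 all-ones block appears), so Σ_i C(r_i, 2) ≤ C(149, 2) = 11026. By convexity Σ_i C(r_i, 2) ≥ 121·C(z/121, 2) = z(z − 121)/(2·121), giving z² − 121z − 121·149·148 ≤ 0 and hence z ≤ (1/2)[121 + √(14641 + 4·2668292)] = (1/2)[121 + √10687809] ≈ (1/2)(121 + 3269.2215) = 1695.1107.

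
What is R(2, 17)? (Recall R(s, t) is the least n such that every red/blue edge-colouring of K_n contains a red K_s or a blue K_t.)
R(2, 17) = 17

R(2, k) = k for all k ≥ 2: in a 2-colouring of K_k, either some edge is red (a red K_2) or all edges are blue (a blue K_k). And K_{16} coloured all-blue has no blue K_17, so R(2, 17) > 16. Hence R(2, 17) = 17.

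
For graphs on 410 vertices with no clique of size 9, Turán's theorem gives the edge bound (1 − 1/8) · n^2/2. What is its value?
Turán density bound = (7/8) · 410^2/2 = 294175/4 ≈ 73543.75

Turán's theorem: ex(n, K_{r+1}) is achieved by the complete r-partite Turán graph T(n, r) with parts as balanced as possible, and is at most (1 − 1/r) · n^2/2. For r = 8, n = 410: the density bound is (7/8) · 168100/2 = 294175/4 ≈ 73543.75. The integer-valued extremum is e(T(410, 8)) = 73543, which is strictly less than the density bound 294175/4 since 8 ∤ 410 (the parts of T(410, 8) cannot all be equal).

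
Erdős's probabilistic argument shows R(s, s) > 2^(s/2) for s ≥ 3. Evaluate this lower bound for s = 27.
2^(27/2) = 11585.2375; so R(27, 27) > 11585.2375

Colour each edge of K_n uniformly at random with red/blue. The expected number of monochromatic K_27 is C(n, 27) · 2 · 2^(−C(27,2)). If C(n, 27) · 2^(1 − C(27,2)) < 1, then with positive probability no monochromatic K_27 exists, so R(27, 27) > n. The standard estimate C(n, 27) ≤ n^27/27! shows this inequality holds whenever n ≤ 2^(27/2) (since 27! · 2^(C(27,2) − 1) > 2^(27^2/2) ≥ n^27). Hence R(27, 27) > 2^(27/2) = 11585.2375.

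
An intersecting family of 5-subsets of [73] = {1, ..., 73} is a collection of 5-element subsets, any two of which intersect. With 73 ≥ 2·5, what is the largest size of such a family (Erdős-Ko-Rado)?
max |F| = C(72, 4) = 1028790

The Erdős-Ko-Rado theorem states: for n ≥ 2k, an intersecting family of k-subsets of an n-element set has size at most C(n − 1, k − 1), with equality for 'star' families {A ⊆ [n] : |A| = k, i ∈ A} (fix an element i). For n = 73, k = 5: C(72, 4) = 1028790.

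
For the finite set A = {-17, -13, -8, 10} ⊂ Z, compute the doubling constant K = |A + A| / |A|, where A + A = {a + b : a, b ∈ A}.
K = |A + A| / |A| = 10/4 = 5/2

Enumerate A + A = {a + b : a, b ∈ A}. With |A| = 4, there are |A|^2 = 16 ordered sum pairs; collecting distinct values, A + A = {-34, -30, -26, -25, -21, -16, -7, -3, 2, 20}, so |A + A| = 10. Thus K = 10/4 = 5/2. For comparison, the minimum possible |A + A| over all 4-element sets is 2·4 − 1 = 7 (so min K = 7/4), attained only by arithmetic progressions.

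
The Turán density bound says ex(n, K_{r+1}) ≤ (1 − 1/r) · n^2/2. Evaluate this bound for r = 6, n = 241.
Turán density bound = (5/6) · 241^2/2 = 290405/12 ≈ 24200.4167

Turán's theorem: ex(n, K_{r+1}) is achieved by the complete r-partite Turán graph T(n, r) with parts as balanced as possible, and is at most (1 − 1/r) · n^2/2. For r = 6, n = 241: the density bound is (5/6) · 58081/2 = 290405/12 ≈ 24200.4167. The integer-valued extremum is e(T(241, 6)) = 24200, which is strictly less than the density bound 290405/12 since 6 ∤ 241 (the parts of T(241, 6) cannot all be equal).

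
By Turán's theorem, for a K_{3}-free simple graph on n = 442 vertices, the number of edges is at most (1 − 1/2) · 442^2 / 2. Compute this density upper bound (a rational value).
Turán density bound = (1/2) · 442^2/2 = 48841

Turán's theorem: ex(n, K_{r+1}) is achieved by the complete r-partite Turán graph T(n, r) with parts as balanced as possible, and is at most (1 − 1/r) · n^2/2. For r = 2, n = 442: the density bound is (1/2) · 195364/2 = 48841. Since 2 ∣ 442, the Turán graph T(442, 2) has parts of equal size 221, and its edge count e(T(442, 2)) = 48841 attains the density bound exactly.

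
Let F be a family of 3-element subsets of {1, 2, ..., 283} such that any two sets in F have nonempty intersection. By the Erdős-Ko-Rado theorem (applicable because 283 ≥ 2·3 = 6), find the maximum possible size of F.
max |F| = C(282, 2) = 39621

The Erdős-Ko-Rado theorem states: for n ≥ 2k, an intersecting family of k-subsets of an n-element set has size at most C(n − 1, k − 1), with equality for 'star' families {A ⊆ [n] : |A| = k, i ∈ A} (fix an element i). For n = 283, k = 3: C(282, 2) = 39621.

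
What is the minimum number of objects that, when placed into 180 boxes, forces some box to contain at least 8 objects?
n = (8 − 1)·180 + 1 = 1261

By the generalised pigeonhole principle, to guarantee some box contains ≥ r objects we need more than (r − 1) · k objects total. Threshold: n = (r − 1) · k + 1. With r = 8 and k = 180: n = 7 · 180 + 1 = 1260 + 1 = 1261. For n = 1260 = 7 · 180, we can put exactly 7 objects in every box, avoiding 8 in any single one — so 1261 is tight.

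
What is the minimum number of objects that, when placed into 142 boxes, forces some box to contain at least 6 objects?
n = (6 − 1)·142 + 1 = 711

By the generalised pigeonhole principle, to guarantee some box contains ≥ r objects we need more than (r − 1) · k objects total. Threshold: n = (r − 1) · k + 1. With r = 6 and k = 142: n = 5 · 142 + 1 = 710 + 1 = 711. For n = 710 = 5 · 142, we can put exactly 5 objects in every box, avoiding 6 in any single one — so 711 is tight.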